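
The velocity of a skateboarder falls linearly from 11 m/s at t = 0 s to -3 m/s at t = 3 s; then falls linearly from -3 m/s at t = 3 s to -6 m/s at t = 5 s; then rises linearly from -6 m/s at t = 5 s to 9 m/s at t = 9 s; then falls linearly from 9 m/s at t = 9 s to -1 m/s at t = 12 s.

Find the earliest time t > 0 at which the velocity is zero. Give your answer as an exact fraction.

t = 33/14 s

v changes sign on 0–3 s (from 11 to -3); the graph is linear there, so v = 0 at t = 0 + (-11)·(3 − 0)/(-3 − 11) = 33/14 s.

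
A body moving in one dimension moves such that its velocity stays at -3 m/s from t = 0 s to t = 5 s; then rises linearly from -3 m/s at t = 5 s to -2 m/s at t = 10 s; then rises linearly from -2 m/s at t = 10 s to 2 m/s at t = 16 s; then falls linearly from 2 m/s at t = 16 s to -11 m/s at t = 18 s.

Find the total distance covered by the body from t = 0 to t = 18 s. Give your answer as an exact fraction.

Distance (not displacement) is the total path length: add the absolute areas under v-t.
0–5 s: |-3| × 5 = 15 m
5–10 s: |½(-3 + -2)(5)| = 12.5 m
10–16 s: v = 0 at t = 13 s; triangle areas 3 + 3 = 6 m
16–18 s: v = 0 at t = 212/13 s; triangle areas 4/13 + 121/13 = 125/13 m
Total distance = 1121/26 m

1121/26 m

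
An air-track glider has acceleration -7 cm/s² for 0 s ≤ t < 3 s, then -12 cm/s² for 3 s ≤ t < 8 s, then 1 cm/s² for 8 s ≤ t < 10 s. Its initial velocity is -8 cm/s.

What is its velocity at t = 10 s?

Δv equals the area under the a-t graph; then v = v₀ + Δv.
0–3 s: -7 × 3 = -21 cm/s
3–8 s: -12 × 5 = -60 cm/s
8–10 s: 1 × 2 = 2 cm/s
Δv = -79 cm/s, so v(10) = -8 + (-79) = -87 cm/s.

-87 cm/s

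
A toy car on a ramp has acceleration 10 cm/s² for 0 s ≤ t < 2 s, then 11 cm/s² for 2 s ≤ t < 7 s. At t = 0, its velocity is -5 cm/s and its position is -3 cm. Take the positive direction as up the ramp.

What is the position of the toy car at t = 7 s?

On each constant-a segment, Δv = aΔt and Δx = v₀Δt + ½aΔt²; chain segment to segment.
0–2 s: v starts -5 cm/s; Δx = -5·2 + ½·10·2² = 10 cm; v ends 15 cm/s.
2–7 s: v starts 15 cm/s; Δx = 15·5 + ½·11·5² = 212.5 cm; v ends 70 cm/s.
x(7) = -3 + Σ Δx = 219.5 cm.

219.5 cm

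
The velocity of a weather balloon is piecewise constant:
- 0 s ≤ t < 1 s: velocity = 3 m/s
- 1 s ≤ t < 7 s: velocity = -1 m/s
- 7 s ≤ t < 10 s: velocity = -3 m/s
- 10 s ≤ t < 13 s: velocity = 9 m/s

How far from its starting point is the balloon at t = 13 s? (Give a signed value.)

15 m

Displacement is the signed area under the v-t curve.
0–1 s: 3 × 1 = 3 m
1–7 s: -1 × 6 = -6 m
7–10 s: -3 × 3 = -9 m
10–13 s: 9 × 3 = 27 m
Net displacement = 15 m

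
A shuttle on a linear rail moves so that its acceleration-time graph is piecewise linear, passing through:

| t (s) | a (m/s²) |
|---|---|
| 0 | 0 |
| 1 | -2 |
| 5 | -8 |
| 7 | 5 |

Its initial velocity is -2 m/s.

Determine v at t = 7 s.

Δv equals the area under the a-t graph; then v = v₀ + Δv.
0–1 s: ½(0 + -2)(1) = -1 m/s
1–5 s: ½(-2 + -8)(4) = -20 m/s
5–7 s: ½(-8 + 5)(2) = -3 m/s
Δv = -24 m/s, so v(7) = -2 + (-24) = -26 m/s.

-26 m/s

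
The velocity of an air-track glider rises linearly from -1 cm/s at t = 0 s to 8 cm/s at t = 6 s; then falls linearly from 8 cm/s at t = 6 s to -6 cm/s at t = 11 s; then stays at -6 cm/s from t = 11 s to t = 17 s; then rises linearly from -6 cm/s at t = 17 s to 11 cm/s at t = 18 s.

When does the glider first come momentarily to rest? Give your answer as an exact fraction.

v changes sign on 0–6 s (from -1 to 8); the graph is linear there, so v = 0 at t = 0 + (1)·(6 − 0)/(8 − -1) = 2/3 s.

t = 2/3 s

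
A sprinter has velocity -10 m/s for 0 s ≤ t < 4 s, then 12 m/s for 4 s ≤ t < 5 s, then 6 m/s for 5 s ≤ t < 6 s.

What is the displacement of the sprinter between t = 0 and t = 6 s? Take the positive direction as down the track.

-22 m

Displacement is the signed area under the v-t curve.
0–4 s: -10 × 4 = -40 m
4–5 s: 12 × 1 = 12 m
5–6 s: 6 × 1 = 6 m
Net displacement = -22 m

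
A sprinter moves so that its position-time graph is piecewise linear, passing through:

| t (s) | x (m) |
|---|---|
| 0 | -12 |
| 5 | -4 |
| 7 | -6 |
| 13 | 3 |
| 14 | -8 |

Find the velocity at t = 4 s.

1.6 m/s

Velocity is the slope of the x-t graph on 0–5 s: (-4 − -12)/(5 − 0) = 1.6 m/s.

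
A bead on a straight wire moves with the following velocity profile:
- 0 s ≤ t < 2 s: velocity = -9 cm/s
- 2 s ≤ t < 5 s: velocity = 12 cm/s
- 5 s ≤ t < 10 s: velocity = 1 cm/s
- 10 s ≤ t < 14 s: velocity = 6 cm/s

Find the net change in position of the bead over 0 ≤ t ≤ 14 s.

47 cm

Net displacement equals the area under the velocity-time graph (areas below the axis count negative).
0–2 s: -9 × 2 = -18 cm
2–5 s: 12 × 3 = 36 cm
5–10 s: 1 × 5 = 5 cm
10–14 s: 6 × 4 = 24 cm
Net displacement = 47 cm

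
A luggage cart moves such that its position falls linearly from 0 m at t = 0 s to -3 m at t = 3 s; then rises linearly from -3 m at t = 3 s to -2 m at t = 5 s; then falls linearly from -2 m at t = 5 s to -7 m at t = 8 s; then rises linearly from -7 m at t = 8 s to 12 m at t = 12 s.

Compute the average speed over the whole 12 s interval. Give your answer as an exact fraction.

7/3 m/s

Average speed = (total path length)/(elapsed time); on a piecewise-linear x-t graph the path length is Σ|Δx|.
0–3 s: |Δx| = |-3 − 0| = 3 m
3–5 s: |Δx| = |-2 − -3| = 1 m
5–8 s: |Δx| = |-7 − -2| = 5 m
8–12 s: |Δx| = |12 − -7| = 19 m
Total path = 28 m; average speed = 28/12 = 7/3 m/s.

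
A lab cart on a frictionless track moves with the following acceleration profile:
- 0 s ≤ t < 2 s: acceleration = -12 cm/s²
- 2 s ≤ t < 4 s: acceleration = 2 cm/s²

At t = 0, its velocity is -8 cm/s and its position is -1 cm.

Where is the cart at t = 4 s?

-101 cm

On each constant-a segment, Δv = aΔt and Δx = v₀Δt + ½aΔt²; chain segment to segment.
0–2 s: v starts -8 cm/s; Δx = -8·2 + ½·-12·2² = -40 cm; v ends -32 cm/s.
2–4 s: v starts -32 cm/s; Δx = -32·2 + ½·2·2² = -60 cm; v ends -28 cm/s.
x(4) = -1 + Σ Δx = -101 cm.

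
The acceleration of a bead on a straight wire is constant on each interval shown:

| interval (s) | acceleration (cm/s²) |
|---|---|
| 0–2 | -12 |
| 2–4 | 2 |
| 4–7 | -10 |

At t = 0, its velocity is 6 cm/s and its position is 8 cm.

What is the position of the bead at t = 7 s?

-123 cm

On each constant-a segment, Δv = aΔt and Δx = v₀Δt + ½aΔt²; chain segment to segment.
0–2 s: v starts 6 cm/s; Δx = 6·2 + ½·-12·2² = -12 cm; v ends -18 cm/s.
2–4 s: v starts -18 cm/s; Δx = -18·2 + ½·2·2² = -32 cm; v ends -14 cm/s.
4–7 s: v starts -14 cm/s; Δx = -14·3 + ½·-10·3² = -87 cm; v ends -44 cm/s.
x(7) = 8 + Σ Δx = -123 cm.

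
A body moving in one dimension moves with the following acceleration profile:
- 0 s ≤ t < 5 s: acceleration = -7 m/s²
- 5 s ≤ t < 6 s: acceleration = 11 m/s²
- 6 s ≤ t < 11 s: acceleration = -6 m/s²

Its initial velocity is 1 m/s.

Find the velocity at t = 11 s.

-53 m/s

Δv equals the area under the a-t graph; then v = v₀ + Δv.
0–5 s: -7 × 5 = -35 m/s
5–6 s: 11 × 1 = 11 m/s
6–11 s: -6 × 5 = -30 m/s
Δv = -54 m/s, so v(11) = 1 + (-54) = -53 m/s.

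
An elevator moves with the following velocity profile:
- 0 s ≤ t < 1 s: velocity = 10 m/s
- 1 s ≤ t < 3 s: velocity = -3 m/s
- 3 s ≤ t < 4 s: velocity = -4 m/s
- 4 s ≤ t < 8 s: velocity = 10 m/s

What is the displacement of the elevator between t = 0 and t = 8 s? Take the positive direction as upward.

Displacement is the signed area under the v-t curve.
0–1 s: 10 × 1 = 10 m
1–3 s: -3 × 2 = -6 m
3–4 s: -4 × 1 = -4 m
4–8 s: 10 × 4 = 40 m
Net displacement = 40 m

40 m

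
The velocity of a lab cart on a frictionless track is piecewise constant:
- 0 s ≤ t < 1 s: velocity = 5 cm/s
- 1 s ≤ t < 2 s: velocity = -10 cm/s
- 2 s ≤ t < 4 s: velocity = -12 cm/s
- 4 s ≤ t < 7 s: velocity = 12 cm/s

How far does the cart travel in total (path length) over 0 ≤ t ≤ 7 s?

75 cm

Total distance travelled is ∫|v| dt — sum the magnitudes of each area piece.
0–1 s: |5| × 1 = 5 cm
1–2 s: |-10| × 1 = 10 cm
2–4 s: |-12| × 2 = 24 cm
4–7 s: |12| × 3 = 36 cm
Total distance = 75 cm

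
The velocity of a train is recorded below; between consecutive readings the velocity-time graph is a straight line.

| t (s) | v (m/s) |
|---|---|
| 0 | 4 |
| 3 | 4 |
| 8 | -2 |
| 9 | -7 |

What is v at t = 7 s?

On 3–8 s the graph is linear from 4 to -2 m/s: v(7) = 4 + (-2 − 4)·(7 − 3)/(8 − 3) = -0.8 m/s.

-0.8 m/s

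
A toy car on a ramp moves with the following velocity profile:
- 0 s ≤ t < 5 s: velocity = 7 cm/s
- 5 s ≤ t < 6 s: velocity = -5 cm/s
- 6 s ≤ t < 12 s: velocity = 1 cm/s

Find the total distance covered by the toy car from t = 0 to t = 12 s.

Distance (not displacement) is the total path length: add the absolute areas under v-t.
0–5 s: |7| × 5 = 35 cm
5–6 s: |-5| × 1 = 5 cm
6–12 s: |1| × 6 = 6 cm
Total distance = 46 cm

46 cm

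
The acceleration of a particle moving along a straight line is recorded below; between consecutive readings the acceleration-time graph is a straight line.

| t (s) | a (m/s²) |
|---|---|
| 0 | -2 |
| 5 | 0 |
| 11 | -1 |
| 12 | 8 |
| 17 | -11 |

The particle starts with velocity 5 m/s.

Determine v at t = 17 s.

Δv equals the area under the a-t graph; then v = v₀ + Δv.
0–5 s: ½(-2 + 0)(5) = -5 m/s
5–11 s: ½(0 + -1)(6) = -3 m/s
11–12 s: ½(-1 + 8)(1) = 3.5 m/s
12–17 s: ½(8 + -11)(5) = -7.5 m/s
Δv = -12 m/s, so v(17) = 5 + (-12) = -7 m/s.

-7 m/s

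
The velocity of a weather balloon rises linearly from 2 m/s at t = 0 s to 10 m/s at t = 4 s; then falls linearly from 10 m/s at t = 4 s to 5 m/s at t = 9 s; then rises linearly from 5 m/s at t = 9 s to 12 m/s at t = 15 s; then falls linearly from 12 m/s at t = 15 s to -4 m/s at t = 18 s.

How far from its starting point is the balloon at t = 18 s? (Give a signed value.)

124.5 m

Net displacement equals the area under the velocity-time graph (areas below the axis count negative).
0–4 s: ½(2 + 10)(4) = 24 m
4–9 s: ½(10 + 5)(5) = 37.5 m
9–15 s: ½(5 + 12)(6) = 51 m
15–18 s: ½(12 + -4)(3) = 12 m
Net displacement = 124.5 m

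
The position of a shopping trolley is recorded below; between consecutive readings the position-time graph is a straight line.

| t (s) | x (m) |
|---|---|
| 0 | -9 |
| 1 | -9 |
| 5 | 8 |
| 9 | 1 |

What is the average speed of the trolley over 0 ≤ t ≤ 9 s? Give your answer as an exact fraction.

Average speed = (total path length)/(elapsed time); on a piecewise-linear x-t graph the path length is Σ|Δx|.
0–1 s: |Δx| = |-9 − -9| = 0 m
1–5 s: |Δx| = |8 − -9| = 17 m
5–9 s: |Δx| = |1 − 8| = 7 m
Total path = 24 m; average speed = 24/9 = 8/3 m/s.

8/3 m/s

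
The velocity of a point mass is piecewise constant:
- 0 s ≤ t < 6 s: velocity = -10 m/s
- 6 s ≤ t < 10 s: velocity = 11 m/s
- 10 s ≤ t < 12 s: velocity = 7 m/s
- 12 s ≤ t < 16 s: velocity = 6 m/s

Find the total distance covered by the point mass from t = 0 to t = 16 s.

Distance (not displacement) is the total path length: add the absolute areas under v-t.
0–6 s: |-10| × 6 = 60 m
6–10 s: |11| × 4 = 44 m
10–12 s: |7| × 2 = 14 m
12–16 s: |6| × 4 = 24 m
Total distance = 142 m

142 m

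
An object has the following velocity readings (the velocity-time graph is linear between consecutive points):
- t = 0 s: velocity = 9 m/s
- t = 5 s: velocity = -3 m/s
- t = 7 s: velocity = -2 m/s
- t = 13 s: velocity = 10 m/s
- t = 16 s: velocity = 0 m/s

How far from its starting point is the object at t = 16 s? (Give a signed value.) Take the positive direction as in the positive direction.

Net displacement equals the area under the velocity-time graph (areas below the axis count negative).
0–5 s: ½(9 + -3)(5) = 15 m
5–7 s: ½(-3 + -2)(2) = -5 m
7–13 s: ½(-2 + 10)(6) = 24 m
13–16 s: ½(10 + 0)(3) = 15 m
Net displacement = 49 m

49 m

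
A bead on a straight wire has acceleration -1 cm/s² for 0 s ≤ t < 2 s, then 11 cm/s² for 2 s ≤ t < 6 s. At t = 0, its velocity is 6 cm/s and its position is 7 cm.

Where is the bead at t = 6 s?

On each constant-a segment, Δv = aΔt and Δx = v₀Δt + ½aΔt²; chain segment to segment.
0–2 s: v starts 6 cm/s; Δx = 6·2 + ½·-1·2² = 10 cm; v ends 4 cm/s.
2–6 s: v starts 4 cm/s; Δx = 4·4 + ½·11·4² = 104 cm; v ends 48 cm/s.
x(6) = 7 + Σ Δx = 121 cm.

121 cm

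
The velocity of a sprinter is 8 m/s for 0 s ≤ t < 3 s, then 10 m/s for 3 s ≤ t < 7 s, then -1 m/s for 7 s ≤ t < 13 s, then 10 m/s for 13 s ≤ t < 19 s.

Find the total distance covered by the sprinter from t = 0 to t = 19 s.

130 m

Total distance travelled is ∫|v| dt — sum the magnitudes of each area piece.
0–3 s: |8| × 3 = 24 m
3–7 s: |10| × 4 = 40 m
7–13 s: |-1| × 6 = 6 m
13–19 s: |10| × 6 = 60 m
Total distance = 130 m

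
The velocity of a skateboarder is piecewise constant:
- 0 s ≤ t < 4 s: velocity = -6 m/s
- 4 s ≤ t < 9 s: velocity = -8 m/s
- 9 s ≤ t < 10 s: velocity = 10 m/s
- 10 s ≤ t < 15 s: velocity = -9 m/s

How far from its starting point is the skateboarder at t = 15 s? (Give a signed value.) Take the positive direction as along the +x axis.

Net displacement equals the area under the velocity-time graph (areas below the axis count negative).
0–4 s: -6 × 4 = -24 m
4–9 s: -8 × 5 = -40 m
9–10 s: 10 × 1 = 10 m
10–15 s: -9 × 5 = -45 m
Net displacement = -99 m

-99 m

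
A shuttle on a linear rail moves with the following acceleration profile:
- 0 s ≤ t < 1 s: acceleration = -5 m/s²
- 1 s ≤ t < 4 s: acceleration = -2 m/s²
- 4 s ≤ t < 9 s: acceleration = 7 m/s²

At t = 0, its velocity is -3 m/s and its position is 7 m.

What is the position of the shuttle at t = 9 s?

On each constant-a segment, Δv = aΔt and Δx = v₀Δt + ½aΔt²; chain segment to segment.
0–1 s: v starts -3 m/s; Δx = -3·1 + ½·-5·1² = -5.5 m; v ends -8 m/s.
1–4 s: v starts -8 m/s; Δx = -8·3 + ½·-2·3² = -33 m; v ends -14 m/s.
4–9 s: v starts -14 m/s; Δx = -14·5 + ½·7·5² = 17.5 m; v ends 21 m/s.
x(9) = 7 + Σ Δx = -14 m.

-14 m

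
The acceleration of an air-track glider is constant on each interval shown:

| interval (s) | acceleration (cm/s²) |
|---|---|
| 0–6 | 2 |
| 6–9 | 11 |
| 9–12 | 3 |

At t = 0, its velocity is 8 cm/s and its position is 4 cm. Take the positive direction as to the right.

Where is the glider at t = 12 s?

On each constant-a segment, Δv = aΔt and Δx = v₀Δt + ½aΔt²; chain segment to segment.
0–6 s: v starts 8 cm/s; Δx = 8·6 + ½·2·6² = 84 cm; v ends 20 cm/s.
6–9 s: v starts 20 cm/s; Δx = 20·3 + ½·11·3² = 109.5 cm; v ends 53 cm/s.
9–12 s: v starts 53 cm/s; Δx = 53·3 + ½·3·3² = 172.5 cm; v ends 62 cm/s.
x(12) = 4 + Σ Δx = 370 cm.

370 cm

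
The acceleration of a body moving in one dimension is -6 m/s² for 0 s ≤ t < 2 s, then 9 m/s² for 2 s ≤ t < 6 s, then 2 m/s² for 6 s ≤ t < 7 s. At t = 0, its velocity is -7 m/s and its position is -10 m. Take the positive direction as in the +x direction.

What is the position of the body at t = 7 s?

On each constant-a segment, Δv = aΔt and Δx = v₀Δt + ½aΔt²; chain segment to segment.
0–2 s: v starts -7 m/s; Δx = -7·2 + ½·-6·2² = -26 m; v ends -19 m/s.
2–6 s: v starts -19 m/s; Δx = -19·4 + ½·9·4² = -4 m; v ends 17 m/s.
6–7 s: v starts 17 m/s; Δx = 17·1 + ½·2·1² = 18 m; v ends 19 m/s.
x(7) = -10 + Σ Δx = -22 m.

-22 m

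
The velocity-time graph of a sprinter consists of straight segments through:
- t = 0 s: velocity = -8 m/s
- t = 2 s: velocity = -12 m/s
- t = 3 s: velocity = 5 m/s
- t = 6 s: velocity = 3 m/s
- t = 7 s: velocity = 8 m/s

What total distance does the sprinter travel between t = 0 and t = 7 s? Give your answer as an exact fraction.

Distance (not displacement) is the total path length: add the absolute areas under v-t.
0–2 s: |½(-8 + -12)(2)| = 20 m
2–3 s: v = 0 at t = 46/17 s; triangle areas 72/17 + 25/34 = 169/34 m
3–6 s: |½(5 + 3)(3)| = 12 m
6–7 s: |½(3 + 8)(1)| = 5.5 m
Total distance = 722/17 m

722/17 m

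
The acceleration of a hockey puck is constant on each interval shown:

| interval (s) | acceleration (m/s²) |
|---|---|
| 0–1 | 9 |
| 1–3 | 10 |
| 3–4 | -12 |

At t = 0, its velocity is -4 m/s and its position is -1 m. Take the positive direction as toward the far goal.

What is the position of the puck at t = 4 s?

48.5 m

On each constant-a segment, Δv = aΔt and Δx = v₀Δt + ½aΔt²; chain segment to segment.
0–1 s: v starts -4 m/s; Δx = -4·1 + ½·9·1² = 0.5 m; v ends 5 m/s.
1–3 s: v starts 5 m/s; Δx = 5·2 + ½·10·2² = 30 m; v ends 25 m/s.
3–4 s: v starts 25 m/s; Δx = 25·1 + ½·-12·1² = 19 m; v ends 13 m/s.
x(4) = -1 + Σ Δx = 48.5 m.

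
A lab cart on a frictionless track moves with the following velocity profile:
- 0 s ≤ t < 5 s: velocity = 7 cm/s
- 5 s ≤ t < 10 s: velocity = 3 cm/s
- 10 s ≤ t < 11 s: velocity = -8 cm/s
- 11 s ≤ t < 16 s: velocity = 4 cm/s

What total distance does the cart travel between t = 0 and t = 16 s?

Total distance travelled is ∫|v| dt — sum the magnitudes of each area piece.
0–5 s: |7| × 5 = 35 cm
5–10 s: |3| × 5 = 15 cm
10–11 s: |-8| × 1 = 8 cm
11–16 s: |4| × 5 = 20 cm
Total distance = 78 cm

78 cm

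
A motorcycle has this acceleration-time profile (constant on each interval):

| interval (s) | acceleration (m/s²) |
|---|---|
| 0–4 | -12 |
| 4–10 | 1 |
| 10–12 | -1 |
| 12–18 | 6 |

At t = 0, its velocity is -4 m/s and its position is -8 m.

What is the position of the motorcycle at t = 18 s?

On each constant-a segment, Δv = aΔt and Δx = v₀Δt + ½aΔt²; chain segment to segment.
0–4 s: v starts -4 m/s; Δx = -4·4 + ½·-12·4² = -112 m; v ends -52 m/s.
4–10 s: v starts -52 m/s; Δx = -52·6 + ½·1·6² = -294 m; v ends -46 m/s.
10–12 s: v starts -46 m/s; Δx = -46·2 + ½·-1·2² = -94 m; v ends -48 m/s.
12–18 s: v starts -48 m/s; Δx = -48·6 + ½·6·6² = -180 m; v ends -12 m/s.
x(18) = -8 + Σ Δx = -688 m.

-688 m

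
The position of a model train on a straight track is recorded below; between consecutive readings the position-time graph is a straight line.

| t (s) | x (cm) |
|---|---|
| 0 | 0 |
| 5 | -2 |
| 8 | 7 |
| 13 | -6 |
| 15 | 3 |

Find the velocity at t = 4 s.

-0.4 cm/s

Velocity is the slope of the x-t graph on 0–5 s: (-2 − 0)/(5 − 0) = -0.4 cm/s.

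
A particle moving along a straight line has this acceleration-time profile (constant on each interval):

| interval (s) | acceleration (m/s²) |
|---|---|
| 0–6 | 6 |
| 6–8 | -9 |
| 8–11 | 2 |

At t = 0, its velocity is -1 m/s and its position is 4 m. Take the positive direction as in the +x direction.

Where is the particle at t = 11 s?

On each constant-a segment, Δv = aΔt and Δx = v₀Δt + ½aΔt²; chain segment to segment.
0–6 s: v starts -1 m/s; Δx = -1·6 + ½·6·6² = 102 m; v ends 35 m/s.
6–8 s: v starts 35 m/s; Δx = 35·2 + ½·-9·2² = 52 m; v ends 17 m/s.
8–11 s: v starts 17 m/s; Δx = 17·3 + ½·2·3² = 60 m; v ends 23 m/s.
x(11) = 4 + Σ Δx = 218 m.

218 m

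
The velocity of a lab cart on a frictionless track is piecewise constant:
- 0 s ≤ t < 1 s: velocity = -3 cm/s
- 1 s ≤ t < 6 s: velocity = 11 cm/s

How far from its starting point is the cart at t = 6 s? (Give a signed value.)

Displacement is the signed area under the v-t curve.
0–1 s: -3 × 1 = -3 cm
1–6 s: 11 × 5 = 55 cm
Net displacement = 52 cm

52 cm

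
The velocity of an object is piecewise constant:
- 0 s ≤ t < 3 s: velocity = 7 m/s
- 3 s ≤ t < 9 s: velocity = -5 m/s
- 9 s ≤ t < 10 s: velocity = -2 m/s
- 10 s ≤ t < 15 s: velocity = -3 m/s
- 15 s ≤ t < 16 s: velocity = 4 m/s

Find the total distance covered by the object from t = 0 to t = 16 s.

Distance (not displacement) is the total path length: add the absolute areas under v-t.
0–3 s: |7| × 3 = 21 m
3–9 s: |-5| × 6 = 30 m
9–10 s: |-2| × 1 = 2 m
10–15 s: |-3| × 5 = 15 m
15–16 s: |4| × 1 = 4 m
Total distance = 72 m

72 m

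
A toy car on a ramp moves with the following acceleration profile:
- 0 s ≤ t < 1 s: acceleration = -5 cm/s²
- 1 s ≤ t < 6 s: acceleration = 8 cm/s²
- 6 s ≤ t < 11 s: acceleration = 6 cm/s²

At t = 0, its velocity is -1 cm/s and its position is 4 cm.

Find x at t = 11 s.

On each constant-a segment, Δv = aΔt and Δx = v₀Δt + ½aΔt²; chain segment to segment.
0–1 s: v starts -1 cm/s; Δx = -1·1 + ½·-5·1² = -3.5 cm; v ends -6 cm/s.
1–6 s: v starts -6 cm/s; Δx = -6·5 + ½·8·5² = 70 cm; v ends 34 cm/s.
6–11 s: v starts 34 cm/s; Δx = 34·5 + ½·6·5² = 245 cm; v ends 64 cm/s.
x(11) = 4 + Σ Δx = 315.5 cm.

315.5 cm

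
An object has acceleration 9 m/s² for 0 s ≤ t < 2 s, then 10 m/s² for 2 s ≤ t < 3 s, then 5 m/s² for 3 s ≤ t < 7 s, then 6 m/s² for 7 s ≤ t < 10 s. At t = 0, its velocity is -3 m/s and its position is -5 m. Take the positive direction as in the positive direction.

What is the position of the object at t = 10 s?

On each constant-a segment, Δv = aΔt and Δx = v₀Δt + ½aΔt²; chain segment to segment.
0–2 s: v starts -3 m/s; Δx = -3·2 + ½·9·2² = 12 m; v ends 15 m/s.
2–3 s: v starts 15 m/s; Δx = 15·1 + ½·10·1² = 20 m; v ends 25 m/s.
3–7 s: v starts 25 m/s; Δx = 25·4 + ½·5·4² = 140 m; v ends 45 m/s.
7–10 s: v starts 45 m/s; Δx = 45·3 + ½·6·3² = 162 m; v ends 63 m/s.
x(10) = -5 + Σ Δx = 329 m.

329 m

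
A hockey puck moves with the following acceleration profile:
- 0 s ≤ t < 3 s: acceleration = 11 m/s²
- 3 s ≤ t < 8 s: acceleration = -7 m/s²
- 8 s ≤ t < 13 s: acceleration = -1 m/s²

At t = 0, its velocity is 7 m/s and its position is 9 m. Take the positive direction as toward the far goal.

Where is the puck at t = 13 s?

204.5 m

On each constant-a segment, Δv = aΔt and Δx = v₀Δt + ½aΔt²; chain segment to segment.
0–3 s: v starts 7 m/s; Δx = 7·3 + ½·11·3² = 70.5 m; v ends 40 m/s.
3–8 s: v starts 40 m/s; Δx = 40·5 + ½·-7·5² = 112.5 m; v ends 5 m/s.
8–13 s: v starts 5 m/s; Δx = 5·5 + ½·-1·5² = 12.5 m; v ends 0 m/s.
x(13) = 9 + Σ Δx = 204.5 m.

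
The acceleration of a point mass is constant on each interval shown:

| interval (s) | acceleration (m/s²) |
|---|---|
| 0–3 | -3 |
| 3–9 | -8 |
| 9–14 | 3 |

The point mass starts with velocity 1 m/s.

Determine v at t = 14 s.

-41 m/s

Δv equals the area under the a-t graph; then v = v₀ + Δv.
0–3 s: -3 × 3 = -9 m/s
3–9 s: -8 × 6 = -48 m/s
9–14 s: 3 × 5 = 15 m/s
Δv = -42 m/s, so v(14) = 1 + (-42) = -41 m/s.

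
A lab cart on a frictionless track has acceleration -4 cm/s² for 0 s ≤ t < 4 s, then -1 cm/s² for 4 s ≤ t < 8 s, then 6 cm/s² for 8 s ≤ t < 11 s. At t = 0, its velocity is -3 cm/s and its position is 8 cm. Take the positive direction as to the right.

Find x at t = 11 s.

-162 cm

On each constant-a segment, Δv = aΔt and Δx = v₀Δt + ½aΔt²; chain segment to segment.
0–4 s: v starts -3 cm/s; Δx = -3·4 + ½·-4·4² = -44 cm; v ends -19 cm/s.
4–8 s: v starts -19 cm/s; Δx = -19·4 + ½·-1·4² = -84 cm; v ends -23 cm/s.
8–11 s: v starts -23 cm/s; Δx = -23·3 + ½·6·3² = -42 cm; v ends -5 cm/s.
x(11) = 8 + Σ Δx = -162 cm.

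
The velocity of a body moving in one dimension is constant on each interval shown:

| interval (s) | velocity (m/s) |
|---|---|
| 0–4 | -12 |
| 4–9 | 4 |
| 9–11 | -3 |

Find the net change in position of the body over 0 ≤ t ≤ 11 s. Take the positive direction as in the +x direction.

-34 m

Net displacement equals the area under the velocity-time graph (areas below the axis count negative).
0–4 s: -12 × 4 = -48 m
4–9 s: 4 × 5 = 20 m
9–11 s: -3 × 2 = -6 m
Net displacement = -34 m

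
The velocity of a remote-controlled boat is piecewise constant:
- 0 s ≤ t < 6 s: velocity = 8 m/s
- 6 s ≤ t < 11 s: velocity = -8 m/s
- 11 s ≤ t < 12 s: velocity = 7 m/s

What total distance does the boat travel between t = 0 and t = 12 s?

95 m

Distance (not displacement) is the total path length: add the absolute areas under v-t.
0–6 s: |8| × 6 = 48 m
6–11 s: |-8| × 5 = 40 m
11–12 s: |7| × 1 = 7 m
Total distance = 95 m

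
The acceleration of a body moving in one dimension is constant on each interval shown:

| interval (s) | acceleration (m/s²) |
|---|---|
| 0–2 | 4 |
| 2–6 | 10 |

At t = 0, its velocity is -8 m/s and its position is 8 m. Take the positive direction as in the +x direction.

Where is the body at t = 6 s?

80 m

On each constant-a segment, Δv = aΔt and Δx = v₀Δt + ½aΔt²; chain segment to segment.
0–2 s: v starts -8 m/s; Δx = -8·2 + ½·4·2² = -8 m; v ends 0 m/s.
2–6 s: v starts 0 m/s; Δx = 0·4 + ½·10·4² = 80 m; v ends 40 m/s.
x(6) = 8 + Σ Δx = 80 m.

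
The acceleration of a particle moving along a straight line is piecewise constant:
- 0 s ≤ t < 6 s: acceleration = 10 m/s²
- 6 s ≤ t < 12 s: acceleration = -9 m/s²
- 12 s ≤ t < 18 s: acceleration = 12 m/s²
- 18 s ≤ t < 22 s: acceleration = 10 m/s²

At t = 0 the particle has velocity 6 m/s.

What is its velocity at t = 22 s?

Δv equals the area under the a-t graph; then v = v₀ + Δv.
0–6 s: 10 × 6 = 60 m/s
6–12 s: -9 × 6 = -54 m/s
12–18 s: 12 × 6 = 72 m/s
18–22 s: 10 × 4 = 40 m/s
Δv = 118 m/s, so v(22) = 6 + (118) = 124 m/s.

124 m/s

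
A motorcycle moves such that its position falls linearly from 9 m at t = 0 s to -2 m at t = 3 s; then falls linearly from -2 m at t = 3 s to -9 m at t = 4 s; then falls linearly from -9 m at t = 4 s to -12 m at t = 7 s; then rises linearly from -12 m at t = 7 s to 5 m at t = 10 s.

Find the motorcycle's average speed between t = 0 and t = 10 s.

Average speed = (total path length)/(elapsed time); on a piecewise-linear x-t graph the path length is Σ|Δx|.
0–3 s: |Δx| = |-2 − 9| = 11 m
3–4 s: |Δx| = |-9 − -2| = 7 m
4–7 s: |Δx| = |-12 − -9| = 3 m
7–10 s: |Δx| = |5 − -12| = 17 m
Total path = 38 m; average speed = 38/10 = 3.8 m/s.

3.8 m/s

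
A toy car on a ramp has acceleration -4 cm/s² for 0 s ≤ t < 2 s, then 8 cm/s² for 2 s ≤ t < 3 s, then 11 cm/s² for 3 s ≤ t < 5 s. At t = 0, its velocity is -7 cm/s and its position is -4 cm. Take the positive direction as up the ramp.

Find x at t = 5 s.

-29 cm

On each constant-a segment, Δv = aΔt and Δx = v₀Δt + ½aΔt²; chain segment to segment.
0–2 s: v starts -7 cm/s; Δx = -7·2 + ½·-4·2² = -22 cm; v ends -15 cm/s.
2–3 s: v starts -15 cm/s; Δx = -15·1 + ½·8·1² = -11 cm; v ends -7 cm/s.
3–5 s: v starts -7 cm/s; Δx = -7·2 + ½·11·2² = 8 cm; v ends 15 cm/s.
x(5) = -4 + Σ Δx = -29 cm.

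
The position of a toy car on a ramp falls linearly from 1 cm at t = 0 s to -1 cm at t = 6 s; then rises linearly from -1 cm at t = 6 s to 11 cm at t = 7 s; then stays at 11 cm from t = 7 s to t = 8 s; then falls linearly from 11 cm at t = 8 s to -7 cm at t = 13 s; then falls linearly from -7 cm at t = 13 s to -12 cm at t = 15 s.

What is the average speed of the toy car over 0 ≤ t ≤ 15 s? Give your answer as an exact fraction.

37/15 cm/s

Average speed = (total path length)/(elapsed time); on a piecewise-linear x-t graph the path length is Σ|Δx|.
0–6 s: |Δx| = |-1 − 1| = 2 cm
6–7 s: |Δx| = |11 − -1| = 12 cm
7–8 s: |Δx| = |11 − 11| = 0 cm
8–13 s: |Δx| = |-7 − 11| = 18 cm
13–15 s: |Δx| = |-12 − -7| = 5 cm
Total path = 37 cm; average speed = 37/15 = 37/15 cm/s.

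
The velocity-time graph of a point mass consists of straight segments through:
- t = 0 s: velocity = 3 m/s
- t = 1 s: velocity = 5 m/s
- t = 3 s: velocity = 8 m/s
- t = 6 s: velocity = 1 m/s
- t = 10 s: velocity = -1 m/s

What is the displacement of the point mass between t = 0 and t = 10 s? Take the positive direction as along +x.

Net displacement equals the area under the velocity-time graph (areas below the axis count negative).
0–1 s: ½(3 + 5)(1) = 4 m
1–3 s: ½(5 + 8)(2) = 13 m
3–6 s: ½(8 + 1)(3) = 13.5 m
6–10 s: ½(1 + -1)(4) = 0 m
Net displacement = 30.5 m

30.5 m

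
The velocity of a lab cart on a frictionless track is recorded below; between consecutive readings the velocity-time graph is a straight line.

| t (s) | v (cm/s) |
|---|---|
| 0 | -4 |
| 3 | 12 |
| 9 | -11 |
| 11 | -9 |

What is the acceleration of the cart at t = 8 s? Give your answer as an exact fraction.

Acceleration is the slope of the v-t graph on 3–9 s: (-11 − 12)/(9 − 3) = -23/6 cm/s².

-23/6 cm/s²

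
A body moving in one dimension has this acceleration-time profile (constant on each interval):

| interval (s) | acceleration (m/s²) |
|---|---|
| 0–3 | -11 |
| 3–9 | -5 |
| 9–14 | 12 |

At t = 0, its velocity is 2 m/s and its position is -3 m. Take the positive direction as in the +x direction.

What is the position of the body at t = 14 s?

-477.5 m

On each constant-a segment, Δv = aΔt and Δx = v₀Δt + ½aΔt²; chain segment to segment.
0–3 s: v starts 2 m/s; Δx = 2·3 + ½·-11·3² = -43.5 m; v ends -31 m/s.
3–9 s: v starts -31 m/s; Δx = -31·6 + ½·-5·6² = -276 m; v ends -61 m/s.
9–14 s: v starts -61 m/s; Δx = -61·5 + ½·12·5² = -155 m; v ends -1 m/s.
x(14) = -3 + Σ Δx = -477.5 m.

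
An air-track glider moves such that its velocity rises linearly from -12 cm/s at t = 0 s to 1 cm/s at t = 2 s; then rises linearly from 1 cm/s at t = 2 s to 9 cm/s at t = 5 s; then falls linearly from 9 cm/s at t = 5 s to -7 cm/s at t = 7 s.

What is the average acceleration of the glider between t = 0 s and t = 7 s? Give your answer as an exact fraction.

5/7 cm/s²

Average acceleration = Δv/Δt = (-7 − -12)/(7 − 0) = 5/7 cm/s².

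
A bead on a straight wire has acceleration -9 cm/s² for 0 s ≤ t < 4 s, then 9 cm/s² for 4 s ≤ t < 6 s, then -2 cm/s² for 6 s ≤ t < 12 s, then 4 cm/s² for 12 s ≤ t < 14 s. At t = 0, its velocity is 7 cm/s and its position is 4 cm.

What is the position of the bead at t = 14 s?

-220 cm

On each constant-a segment, Δv = aΔt and Δx = v₀Δt + ½aΔt²; chain segment to segment.
0–4 s: v starts 7 cm/s; Δx = 7·4 + ½·-9·4² = -44 cm; v ends -29 cm/s.
4–6 s: v starts -29 cm/s; Δx = -29·2 + ½·9·2² = -40 cm; v ends -11 cm/s.
6–12 s: v starts -11 cm/s; Δx = -11·6 + ½·-2·6² = -102 cm; v ends -23 cm/s.
12–14 s: v starts -23 cm/s; Δx = -23·2 + ½·4·2² = -38 cm; v ends -15 cm/s.
x(14) = 4 + Σ Δx = -220 cm.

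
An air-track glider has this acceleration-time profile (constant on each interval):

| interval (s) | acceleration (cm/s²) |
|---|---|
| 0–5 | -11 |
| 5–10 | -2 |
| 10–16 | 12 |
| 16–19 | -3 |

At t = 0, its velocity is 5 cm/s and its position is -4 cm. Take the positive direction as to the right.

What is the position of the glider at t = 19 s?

On each constant-a segment, Δv = aΔt and Δx = v₀Δt + ½aΔt²; chain segment to segment.
0–5 s: v starts 5 cm/s; Δx = 5·5 + ½·-11·5² = -112.5 cm; v ends -50 cm/s.
5–10 s: v starts -50 cm/s; Δx = -50·5 + ½·-2·5² = -275 cm; v ends -60 cm/s.
10–16 s: v starts -60 cm/s; Δx = -60·6 + ½·12·6² = -144 cm; v ends 12 cm/s.
16–19 s: v starts 12 cm/s; Δx = 12·3 + ½·-3·3² = 22.5 cm; v ends 3 cm/s.
x(19) = -4 + Σ Δx = -513 cm.

-513 cm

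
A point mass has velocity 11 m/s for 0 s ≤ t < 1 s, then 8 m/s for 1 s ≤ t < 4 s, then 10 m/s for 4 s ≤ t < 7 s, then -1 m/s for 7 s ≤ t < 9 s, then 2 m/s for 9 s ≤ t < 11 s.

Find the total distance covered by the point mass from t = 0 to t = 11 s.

71 m

Total distance travelled is ∫|v| dt — sum the magnitudes of each area piece.
0–1 s: |11| × 1 = 11 m
1–4 s: |8| × 3 = 24 m
4–7 s: |10| × 3 = 30 m
7–9 s: |-1| × 2 = 2 m
9–11 s: |2| × 2 = 4 m
Total distance = 71 m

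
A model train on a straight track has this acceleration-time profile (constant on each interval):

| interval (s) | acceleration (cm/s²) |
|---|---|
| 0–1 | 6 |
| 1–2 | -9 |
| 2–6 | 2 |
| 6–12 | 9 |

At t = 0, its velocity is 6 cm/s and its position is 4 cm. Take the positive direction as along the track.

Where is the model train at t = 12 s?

On each constant-a segment, Δv = aΔt and Δx = v₀Δt + ½aΔt²; chain segment to segment.
0–1 s: v starts 6 cm/s; Δx = 6·1 + ½·6·1² = 9 cm; v ends 12 cm/s.
1–2 s: v starts 12 cm/s; Δx = 12·1 + ½·-9·1² = 7.5 cm; v ends 3 cm/s.
2–6 s: v starts 3 cm/s; Δx = 3·4 + ½·2·4² = 28 cm; v ends 11 cm/s.
6–12 s: v starts 11 cm/s; Δx = 11·6 + ½·9·6² = 228 cm; v ends 65 cm/s.
x(12) = 4 + Σ Δx = 276.5 cm.

276.5 cm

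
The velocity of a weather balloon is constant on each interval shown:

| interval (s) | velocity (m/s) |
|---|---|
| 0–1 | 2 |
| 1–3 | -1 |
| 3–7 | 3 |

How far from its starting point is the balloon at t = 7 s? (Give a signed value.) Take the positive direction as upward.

Net displacement equals the area under the velocity-time graph (areas below the axis count negative).
0–1 s: 2 × 1 = 2 m
1–3 s: -1 × 2 = -2 m
3–7 s: 3 × 4 = 12 m
Net displacement = 12 m

12 m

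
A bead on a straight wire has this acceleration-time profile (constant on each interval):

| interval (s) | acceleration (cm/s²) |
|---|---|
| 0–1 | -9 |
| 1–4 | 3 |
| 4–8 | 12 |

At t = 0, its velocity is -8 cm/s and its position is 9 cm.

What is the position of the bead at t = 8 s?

23 cm

On each constant-a segment, Δv = aΔt and Δx = v₀Δt + ½aΔt²; chain segment to segment.
0–1 s: v starts -8 cm/s; Δx = -8·1 + ½·-9·1² = -12.5 cm; v ends -17 cm/s.
1–4 s: v starts -17 cm/s; Δx = -17·3 + ½·3·3² = -37.5 cm; v ends -8 cm/s.
4–8 s: v starts -8 cm/s; Δx = -8·4 + ½·12·4² = 64 cm; v ends 40 cm/s.
x(8) = 9 + Σ Δx = 23 cm.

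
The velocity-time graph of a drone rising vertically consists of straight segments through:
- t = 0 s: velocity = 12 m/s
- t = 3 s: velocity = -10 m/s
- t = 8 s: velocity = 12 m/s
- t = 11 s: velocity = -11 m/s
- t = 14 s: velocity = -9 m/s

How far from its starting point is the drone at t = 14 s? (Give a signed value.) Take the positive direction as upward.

-20.5 m

Displacement is the signed area under the v-t curve.
0–3 s: ½(12 + -10)(3) = 3 m
3–8 s: ½(-10 + 12)(5) = 5 m
8–11 s: ½(12 + -11)(3) = 1.5 m
11–14 s: ½(-11 + -9)(3) = -30 m
Net displacement = -20.5 m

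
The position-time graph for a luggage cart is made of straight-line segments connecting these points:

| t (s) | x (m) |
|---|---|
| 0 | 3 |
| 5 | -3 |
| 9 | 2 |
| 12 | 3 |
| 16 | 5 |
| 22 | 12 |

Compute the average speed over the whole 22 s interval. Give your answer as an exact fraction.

21/22 m/s

Average speed = (total path length)/(elapsed time); on a piecewise-linear x-t graph the path length is Σ|Δx|.
0–5 s: |Δx| = |-3 − 3| = 6 m
5–9 s: |Δx| = |2 − -3| = 5 m
9–12 s: |Δx| = |3 − 2| = 1 m
12–16 s: |Δx| = |5 − 3| = 2 m
16–22 s: |Δx| = |12 − 5| = 7 m
Total path = 21 m; average speed = 21/22 = 21/22 m/s.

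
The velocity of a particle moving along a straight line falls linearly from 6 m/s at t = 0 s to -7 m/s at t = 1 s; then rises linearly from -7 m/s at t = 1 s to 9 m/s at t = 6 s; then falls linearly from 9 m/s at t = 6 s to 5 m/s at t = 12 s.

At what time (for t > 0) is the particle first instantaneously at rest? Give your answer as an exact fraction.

v changes sign on 0–1 s (from 6 to -7); the graph is linear there, so v = 0 at t = 0 + (-6)·(1 − 0)/(-7 − 6) = 6/13 s.

t = 6/13 s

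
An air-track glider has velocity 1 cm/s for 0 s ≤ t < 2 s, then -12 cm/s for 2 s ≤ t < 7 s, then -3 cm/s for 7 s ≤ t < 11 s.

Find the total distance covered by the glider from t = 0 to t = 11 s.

Distance (not displacement) is the total path length: add the absolute areas under v-t.
0–2 s: |1| × 2 = 2 cm
2–7 s: |-12| × 5 = 60 cm
7–11 s: |-3| × 4 = 12 cm
Total distance = 74 cm

74 cm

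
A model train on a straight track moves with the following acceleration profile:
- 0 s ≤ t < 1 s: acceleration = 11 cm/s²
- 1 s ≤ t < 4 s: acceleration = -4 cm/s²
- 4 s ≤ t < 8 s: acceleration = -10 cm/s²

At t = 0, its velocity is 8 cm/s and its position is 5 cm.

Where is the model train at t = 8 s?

On each constant-a segment, Δv = aΔt and Δx = v₀Δt + ½aΔt²; chain segment to segment.
0–1 s: v starts 8 cm/s; Δx = 8·1 + ½·11·1² = 13.5 cm; v ends 19 cm/s.
1–4 s: v starts 19 cm/s; Δx = 19·3 + ½·-4·3² = 39 cm; v ends 7 cm/s.
4–8 s: v starts 7 cm/s; Δx = 7·4 + ½·-10·4² = -52 cm; v ends -33 cm/s.
x(8) = 5 + Σ Δx = 5.5 cm.

5.5 cm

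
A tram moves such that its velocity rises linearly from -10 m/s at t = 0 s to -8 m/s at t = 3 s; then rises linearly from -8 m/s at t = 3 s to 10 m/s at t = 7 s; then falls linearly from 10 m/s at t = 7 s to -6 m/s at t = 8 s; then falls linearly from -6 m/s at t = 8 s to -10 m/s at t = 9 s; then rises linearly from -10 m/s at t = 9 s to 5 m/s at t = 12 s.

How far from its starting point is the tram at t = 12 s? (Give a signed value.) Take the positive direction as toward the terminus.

-36.5 m

Net displacement equals the area under the velocity-time graph (areas below the axis count negative).
0–3 s: ½(-10 + -8)(3) = -27 m
3–7 s: ½(-8 + 10)(4) = 4 m
7–8 s: ½(10 + -6)(1) = 2 m
8–9 s: ½(-6 + -10)(1) = -8 m
9–12 s: ½(-10 + 5)(3) = -7.5 m
Net displacement = -36.5 m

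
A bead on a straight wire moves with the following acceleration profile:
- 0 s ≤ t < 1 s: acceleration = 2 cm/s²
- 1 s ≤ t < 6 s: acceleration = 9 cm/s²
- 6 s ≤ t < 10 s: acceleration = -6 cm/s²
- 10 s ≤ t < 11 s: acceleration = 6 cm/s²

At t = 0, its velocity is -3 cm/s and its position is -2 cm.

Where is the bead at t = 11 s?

On each constant-a segment, Δv = aΔt and Δx = v₀Δt + ½aΔt²; chain segment to segment.
0–1 s: v starts -3 cm/s; Δx = -3·1 + ½·2·1² = -2 cm; v ends -1 cm/s.
1–6 s: v starts -1 cm/s; Δx = -1·5 + ½·9·5² = 107.5 cm; v ends 44 cm/s.
6–10 s: v starts 44 cm/s; Δx = 44·4 + ½·-6·4² = 128 cm; v ends 20 cm/s.
10–11 s: v starts 20 cm/s; Δx = 20·1 + ½·6·1² = 23 cm; v ends 26 cm/s.
x(11) = -2 + Σ Δx = 254.5 cm.

254.5 cm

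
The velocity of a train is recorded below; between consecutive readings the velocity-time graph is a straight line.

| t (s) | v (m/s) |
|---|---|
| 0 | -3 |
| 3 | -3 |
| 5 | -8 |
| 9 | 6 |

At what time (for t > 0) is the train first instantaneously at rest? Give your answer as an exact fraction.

t = 51/7 s

v changes sign on 5–9 s (from -8 to 6); the graph is linear there, so v = 0 at t = 5 + (8)·(9 − 5)/(6 − -8) = 51/7 s.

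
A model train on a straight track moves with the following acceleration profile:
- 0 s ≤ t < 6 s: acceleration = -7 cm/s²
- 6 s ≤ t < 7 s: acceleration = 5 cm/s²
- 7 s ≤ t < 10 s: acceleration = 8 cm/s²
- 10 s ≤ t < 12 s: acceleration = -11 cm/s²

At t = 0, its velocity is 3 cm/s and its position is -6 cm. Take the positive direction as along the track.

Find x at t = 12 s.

-258.5 cm

On each constant-a segment, Δv = aΔt and Δx = v₀Δt + ½aΔt²; chain segment to segment.
0–6 s: v starts 3 cm/s; Δx = 3·6 + ½·-7·6² = -108 cm; v ends -39 cm/s.
6–7 s: v starts -39 cm/s; Δx = -39·1 + ½·5·1² = -36.5 cm; v ends -34 cm/s.
7–10 s: v starts -34 cm/s; Δx = -34·3 + ½·8·3² = -66 cm; v ends -10 cm/s.
10–12 s: v starts -10 cm/s; Δx = -10·2 + ½·-11·2² = -42 cm; v ends -32 cm/s.
x(12) = -6 + Σ Δx = -258.5 cm.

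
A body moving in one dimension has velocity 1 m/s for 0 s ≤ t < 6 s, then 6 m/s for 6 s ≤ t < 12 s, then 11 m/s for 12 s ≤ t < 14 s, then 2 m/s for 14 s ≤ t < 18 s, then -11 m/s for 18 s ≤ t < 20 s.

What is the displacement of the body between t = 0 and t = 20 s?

Net displacement equals the area under the velocity-time graph (areas below the axis count negative).
0–6 s: 1 × 6 = 6 m
6–12 s: 6 × 6 = 36 m
12–14 s: 11 × 2 = 22 m
14–18 s: 2 × 4 = 8 m
18–20 s: -11 × 2 = -22 m
Net displacement = 50 m

50 m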